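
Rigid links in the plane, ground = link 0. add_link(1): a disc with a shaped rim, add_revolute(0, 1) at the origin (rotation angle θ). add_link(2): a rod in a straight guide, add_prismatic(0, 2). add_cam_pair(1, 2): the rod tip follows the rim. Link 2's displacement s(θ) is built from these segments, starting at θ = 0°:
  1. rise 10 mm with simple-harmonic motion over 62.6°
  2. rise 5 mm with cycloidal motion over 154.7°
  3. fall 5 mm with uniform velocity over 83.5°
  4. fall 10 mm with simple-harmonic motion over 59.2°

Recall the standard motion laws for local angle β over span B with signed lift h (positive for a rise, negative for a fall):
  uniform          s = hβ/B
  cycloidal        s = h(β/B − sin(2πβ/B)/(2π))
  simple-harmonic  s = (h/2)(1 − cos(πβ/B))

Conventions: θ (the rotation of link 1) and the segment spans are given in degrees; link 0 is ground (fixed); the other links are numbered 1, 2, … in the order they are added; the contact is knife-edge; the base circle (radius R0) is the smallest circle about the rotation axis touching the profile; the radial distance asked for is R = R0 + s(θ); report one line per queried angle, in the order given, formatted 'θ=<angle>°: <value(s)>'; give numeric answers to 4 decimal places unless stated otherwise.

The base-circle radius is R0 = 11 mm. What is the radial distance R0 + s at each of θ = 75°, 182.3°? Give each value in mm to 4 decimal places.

segment 1 (0° to 62.6°, simple-harmonic, h = 10) is passed completely: s = 0.0000 + (10) = 10.0000
θ = 75° falls in segment 2 (62.6° to 217.3°, cycloidal, h = 5): β = 75 − 62.6 = 12.4°, B = 154.7°; Δs = 5·(0.0802 − sin(2π·0.0802)/(2π)) = 0.0167; s = 10.0000 + 0.0167 = 10.0167
θ = 182.3° falls in segment 2 (62.6° to 217.3°, cycloidal, h = 5): β = 182.3 − 62.6 = 119.7°, B = 154.7°; Δs = 5·(0.7738 − sin(2π·0.7738)/(2π)) = 4.6557; s = 10.0000 + 4.6557 = 14.6557
θ=75°: R = R0 + s = 11 + 10.0167 = 21.0167
θ=182.3°: R = R0 + s = 11 + 14.6557 = 25.6557

θ=75°: 21.0167
θ=182.3°: 25.6557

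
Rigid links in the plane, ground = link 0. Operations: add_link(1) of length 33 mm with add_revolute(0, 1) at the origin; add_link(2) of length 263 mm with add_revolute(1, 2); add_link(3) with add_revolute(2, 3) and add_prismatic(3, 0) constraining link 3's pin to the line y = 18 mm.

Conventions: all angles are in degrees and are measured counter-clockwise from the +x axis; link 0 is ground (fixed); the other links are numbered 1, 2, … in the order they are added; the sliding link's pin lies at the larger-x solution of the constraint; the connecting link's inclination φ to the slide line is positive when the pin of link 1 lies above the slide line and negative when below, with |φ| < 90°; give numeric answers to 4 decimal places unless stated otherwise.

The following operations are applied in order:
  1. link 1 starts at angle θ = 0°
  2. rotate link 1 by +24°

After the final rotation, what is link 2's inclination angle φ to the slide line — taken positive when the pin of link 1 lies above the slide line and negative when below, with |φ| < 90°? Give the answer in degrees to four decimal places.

geometry: r = 33 mm, L = 263 mm, e = 18 mm; θ starts at 0°
rotate link 1 by +24°: θ ← 0° +24° = 24°
h = r sin θ − e = 13.422309 − 18 = -4.577691
sin φ = h / L = -4.577691 / 263 = -0.01740567
φ = arcsin(-0.01740567) = -0.997322°

-0.9973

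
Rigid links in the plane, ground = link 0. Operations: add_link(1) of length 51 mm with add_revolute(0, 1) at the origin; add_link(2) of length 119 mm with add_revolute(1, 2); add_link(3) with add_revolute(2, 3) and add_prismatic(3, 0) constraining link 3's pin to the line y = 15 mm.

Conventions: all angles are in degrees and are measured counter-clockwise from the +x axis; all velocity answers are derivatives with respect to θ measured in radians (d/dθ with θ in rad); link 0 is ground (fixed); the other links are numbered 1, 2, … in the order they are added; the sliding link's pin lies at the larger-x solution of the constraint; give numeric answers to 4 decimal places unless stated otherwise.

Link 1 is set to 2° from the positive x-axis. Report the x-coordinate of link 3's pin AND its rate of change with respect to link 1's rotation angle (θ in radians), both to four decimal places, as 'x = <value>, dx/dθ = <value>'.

geometry: r = 51 mm, L = 119 mm, e = 15 mm
crank pin P = (r cos θ, r sin θ) = (50.968932, 1.779874)
h = r sin θ − e = 1.779874 − 15 = -13.220126
x = r cos θ + √(L² − h²) = 50.968932 + 118.263385 = 169.232317
dx/dθ = −r sin θ − h·r cos θ/√(L² − h²) (θ in radians; h = -13.220126) = 3.917711

x = 169.2323, dx/dθ = 3.9177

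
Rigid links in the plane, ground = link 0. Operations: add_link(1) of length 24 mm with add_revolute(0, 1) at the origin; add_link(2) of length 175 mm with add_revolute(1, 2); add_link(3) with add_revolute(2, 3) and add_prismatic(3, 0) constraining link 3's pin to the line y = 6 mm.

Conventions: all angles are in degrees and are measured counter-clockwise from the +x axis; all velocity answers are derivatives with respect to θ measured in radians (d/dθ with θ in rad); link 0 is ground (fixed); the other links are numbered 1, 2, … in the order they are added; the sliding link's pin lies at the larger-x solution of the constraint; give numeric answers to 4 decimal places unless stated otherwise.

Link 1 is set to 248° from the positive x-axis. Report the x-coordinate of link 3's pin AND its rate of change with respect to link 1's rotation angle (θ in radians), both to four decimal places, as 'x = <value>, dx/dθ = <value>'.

geometry: r = 24 mm, L = 175 mm, e = 6 mm
crank pin P = (r cos θ, r sin θ) = (-8.990558, -22.252413)
h = r sin θ − e = -22.252413 − 6 = -28.252413
x = r cos θ + √(L² − h²) = -8.990558 + 172.704375 = 163.713817
dx/dθ = −r sin θ − h·r cos θ/√(L² − h²) (θ in radians; h = -28.252413) = 20.781663

x = 163.7138, dx/dθ = 20.7817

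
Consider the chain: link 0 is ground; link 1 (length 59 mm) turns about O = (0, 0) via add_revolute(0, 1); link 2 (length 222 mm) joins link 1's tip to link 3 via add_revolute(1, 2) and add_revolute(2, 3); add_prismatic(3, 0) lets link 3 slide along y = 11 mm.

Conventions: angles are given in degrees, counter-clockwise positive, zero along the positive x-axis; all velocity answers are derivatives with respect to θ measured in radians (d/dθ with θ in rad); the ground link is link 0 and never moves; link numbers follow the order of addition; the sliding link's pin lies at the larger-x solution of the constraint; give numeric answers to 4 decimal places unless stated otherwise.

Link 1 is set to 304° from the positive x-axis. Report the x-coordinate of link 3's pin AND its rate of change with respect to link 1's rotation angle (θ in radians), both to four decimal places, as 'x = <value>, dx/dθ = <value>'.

geometry: r = 59 mm, L = 222 mm, e = 11 mm
crank pin P = (r cos θ, r sin θ) = (32.992381, -48.913217)
h = r sin θ − e = -48.913217 − 11 = -59.913217
x = r cos θ + √(L² − h²) = 32.992381 + 213.762500 = 246.754881
dx/dθ = −r sin θ − h·r cos θ/√(L² − h²) (θ in radians; h = -59.913217) = 58.160300

x = 246.7549, dx/dθ = 58.1603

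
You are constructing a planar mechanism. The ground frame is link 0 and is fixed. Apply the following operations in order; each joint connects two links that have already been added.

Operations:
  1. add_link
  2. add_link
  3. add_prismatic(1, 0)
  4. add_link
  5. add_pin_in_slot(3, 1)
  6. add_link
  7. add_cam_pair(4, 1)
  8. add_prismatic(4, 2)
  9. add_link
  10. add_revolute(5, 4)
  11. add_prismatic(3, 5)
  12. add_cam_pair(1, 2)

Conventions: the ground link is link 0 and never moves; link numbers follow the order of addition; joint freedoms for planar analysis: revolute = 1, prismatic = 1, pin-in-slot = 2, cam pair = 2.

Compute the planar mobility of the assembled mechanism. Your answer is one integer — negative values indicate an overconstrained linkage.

link 0 = ground. State L|J1|J2 = 1|0|0
+link1  2|0|0
+link2  3|0|0
P(1,0) f=1→J1  3|1|0
+link3  4|1|0
PS(3,1) f=2→J2  4|1|1
+link4  5|1|1
C(4,1) f=2→J2  5|1|2
P(4,2) f=1→J1  5|2|2
+link5  6|2|2
R(5,4) f=1→J1  6|3|2
P(3,5) f=1→J1  6|4|2
C(1,2) f=2→J2  6|4|3
M = 3(6−1)−2·4−3 = 15−8−3 = 4

M = 4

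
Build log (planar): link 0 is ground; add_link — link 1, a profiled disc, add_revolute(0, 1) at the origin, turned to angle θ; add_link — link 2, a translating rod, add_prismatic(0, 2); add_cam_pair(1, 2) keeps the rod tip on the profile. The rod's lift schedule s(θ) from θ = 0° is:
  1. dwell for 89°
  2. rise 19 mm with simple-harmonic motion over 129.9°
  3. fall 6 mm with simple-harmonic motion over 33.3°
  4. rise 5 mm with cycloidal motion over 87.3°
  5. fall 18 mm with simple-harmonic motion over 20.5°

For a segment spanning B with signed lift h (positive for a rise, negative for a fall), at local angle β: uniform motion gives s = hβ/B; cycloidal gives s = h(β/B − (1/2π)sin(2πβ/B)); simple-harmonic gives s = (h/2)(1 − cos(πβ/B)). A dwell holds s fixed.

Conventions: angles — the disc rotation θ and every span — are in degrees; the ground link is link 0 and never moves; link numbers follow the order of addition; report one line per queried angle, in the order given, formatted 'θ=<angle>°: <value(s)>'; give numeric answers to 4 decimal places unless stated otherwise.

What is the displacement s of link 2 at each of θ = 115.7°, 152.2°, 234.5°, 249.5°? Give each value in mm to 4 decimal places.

seg 1 [0°–89°] dwell: s stays 0.0000
seg 2 [89°–218.9°] simple-harmonic, h=19: θ=115.7° here. β=26.7, B=129.9. 19/2·(1 − cos(π·0.2055)) = 1.9127 → s = 1.9127
seg 2 [89°–218.9°] simple-harmonic, h=19: θ=152.2° here. β=63.2, B=129.9. 19/2·(1 − cos(π·0.4865)) = 9.0980 → s = 9.0980
seg 2 [89°–218.9°] simple-harmonic, h=19: full span → s += 19 → s = 19.0000
seg 3 [218.9°–252.2°] simple-harmonic, h=-6: θ=234.5° here. β=15.6, B=33.3. -6/2·(1 − cos(π·0.4685)) = -2.7033 → s = 16.2967
seg 3 [218.9°–252.2°] simple-harmonic, h=-6: θ=249.5° here. β=30.6, B=33.3. -6/2·(1 − cos(π·0.9189)) = -5.9032 → s = 13.0968

θ=115.7°: 1.9127
θ=152.2°: 9.0980
θ=234.5°: 16.2967
θ=249.5°: 13.0968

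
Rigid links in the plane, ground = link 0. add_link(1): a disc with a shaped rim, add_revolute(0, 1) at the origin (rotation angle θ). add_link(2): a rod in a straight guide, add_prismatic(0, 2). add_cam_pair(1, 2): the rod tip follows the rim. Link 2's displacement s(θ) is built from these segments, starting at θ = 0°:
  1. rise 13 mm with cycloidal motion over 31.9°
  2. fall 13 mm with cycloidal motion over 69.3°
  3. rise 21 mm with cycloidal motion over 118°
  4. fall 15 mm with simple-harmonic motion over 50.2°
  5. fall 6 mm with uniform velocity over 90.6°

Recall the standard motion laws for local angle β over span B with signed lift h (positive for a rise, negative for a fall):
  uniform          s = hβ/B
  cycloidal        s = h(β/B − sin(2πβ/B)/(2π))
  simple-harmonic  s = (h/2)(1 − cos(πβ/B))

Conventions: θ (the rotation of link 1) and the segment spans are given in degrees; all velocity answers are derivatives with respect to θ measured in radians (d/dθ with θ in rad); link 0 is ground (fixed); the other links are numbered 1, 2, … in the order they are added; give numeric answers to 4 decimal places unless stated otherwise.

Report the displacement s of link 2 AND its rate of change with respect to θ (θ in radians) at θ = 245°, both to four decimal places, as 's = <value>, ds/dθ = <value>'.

segment 1 (0° to 31.9°, cycloidal, h = 13) is passed completely: s = 0.0000 + (13) = 13.0000
segment 2 (31.9° to 101.2°, cycloidal, h = -13) is passed completely: s = 13.0000 + (-13) = 0.0000
segment 3 (101.2° to 219.2°, cycloidal, h = 21) is passed completely: s = 0.0000 + (21) = 21.0000
θ = 245° falls in segment 4 (219.2° to 269.4°, simple-harmonic, h = -15): β = 245 − 219.2 = 25.8°, B = 50.2°; Δs = -15/2·(1 − cos(π·0.5139)) = -7.8284; s = 21.0000 − 7.8284 = 13.1716
velocity in seg [219.2°–269.4°] (simple-harmonic), θ in radians: β = 25.8° = 0.4503 rad, B = 50.2° = 0.8762 rad; ds/dθ = (πh/(2B)) sin(πβ/B) = (π·(-15)/(2·0.8762)) sin(π·0.5139) = -26.866630 mm/rad

s = 13.1716, ds/dθ = -26.8666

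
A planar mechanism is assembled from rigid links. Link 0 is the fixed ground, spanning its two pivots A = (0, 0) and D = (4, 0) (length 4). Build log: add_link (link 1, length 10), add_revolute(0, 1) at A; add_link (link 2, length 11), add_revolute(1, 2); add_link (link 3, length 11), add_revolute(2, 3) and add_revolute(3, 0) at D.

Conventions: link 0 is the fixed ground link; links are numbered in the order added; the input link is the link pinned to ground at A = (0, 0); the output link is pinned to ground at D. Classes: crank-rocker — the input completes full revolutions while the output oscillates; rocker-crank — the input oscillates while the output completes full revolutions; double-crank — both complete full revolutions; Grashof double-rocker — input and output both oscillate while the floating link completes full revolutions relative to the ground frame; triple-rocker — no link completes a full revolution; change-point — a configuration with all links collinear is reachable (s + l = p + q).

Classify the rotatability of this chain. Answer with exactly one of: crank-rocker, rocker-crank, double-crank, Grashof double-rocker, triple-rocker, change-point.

lengths: ground=4, input=10, coupler=11, output=11
sorted: s=4 (shortest), l=11 (longest), p+q=21
s + l = 15 vs p + q = 21
s + l < p + q (Grashof) with shortest = ground link → double-crank

double-crank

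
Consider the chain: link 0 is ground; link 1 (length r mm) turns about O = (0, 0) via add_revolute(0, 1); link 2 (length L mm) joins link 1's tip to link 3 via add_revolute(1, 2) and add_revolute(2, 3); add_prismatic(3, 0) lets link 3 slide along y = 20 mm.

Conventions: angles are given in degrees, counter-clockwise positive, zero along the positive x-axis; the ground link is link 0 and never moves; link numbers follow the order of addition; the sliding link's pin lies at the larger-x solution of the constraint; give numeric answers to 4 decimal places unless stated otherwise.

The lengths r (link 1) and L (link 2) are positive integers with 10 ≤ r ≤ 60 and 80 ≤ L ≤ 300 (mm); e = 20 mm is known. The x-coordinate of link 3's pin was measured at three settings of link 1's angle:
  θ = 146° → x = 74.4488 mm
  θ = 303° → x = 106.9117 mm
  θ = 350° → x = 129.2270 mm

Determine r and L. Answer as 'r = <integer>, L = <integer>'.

constraint per measurement: (x − r cos θ)² + (r sin θ − e)² = L²
subtracting the θ₁ and θ₂ equations cancels the r² and L² terms:
r = (x₁² − x₂²) / (2[(x₁cos θ₁ + e sin θ₁) − (x₂cos θ₂ + e sin θ₂)]) = 32.0000 → r = 32
L² = (x₁ − r cos θ₁)² + (r sin θ₁ − e)² = 10200.9915 → L = 101.0000 → L = 101
check at θ₃=350°: x = 129.2270 (printed 129.2270) ✓

r = 32, L = 101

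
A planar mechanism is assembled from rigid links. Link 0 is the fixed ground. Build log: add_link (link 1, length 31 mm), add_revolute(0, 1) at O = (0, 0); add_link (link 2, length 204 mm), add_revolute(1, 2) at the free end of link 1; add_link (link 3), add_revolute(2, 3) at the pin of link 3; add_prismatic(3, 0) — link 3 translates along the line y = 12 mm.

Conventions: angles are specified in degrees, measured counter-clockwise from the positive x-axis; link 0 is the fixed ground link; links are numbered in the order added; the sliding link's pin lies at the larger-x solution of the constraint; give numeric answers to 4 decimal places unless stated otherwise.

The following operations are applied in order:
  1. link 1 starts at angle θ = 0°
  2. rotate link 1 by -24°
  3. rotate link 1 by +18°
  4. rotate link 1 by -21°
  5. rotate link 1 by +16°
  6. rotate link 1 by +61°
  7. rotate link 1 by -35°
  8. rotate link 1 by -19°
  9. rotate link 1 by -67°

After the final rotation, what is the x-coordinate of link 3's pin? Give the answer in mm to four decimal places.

geometry: r = 31 mm, L = 204 mm, e = 12 mm; θ starts at 0°
rotate link 1 by -24°: θ ← 0° -24° = -24°
rotate link 1 by +18°: θ ← -24° +18° = -6°
rotate link 1 by -21°: θ ← -6° -21° = -27°
rotate link 1 by +16°: θ ← -27° +16° = -11°
rotate link 1 by +61°: θ ← -11° +61° = 50°
rotate link 1 by -35°: θ ← 50° -35° = 15°
rotate link 1 by -19°: θ ← 15° -19° = -4°
rotate link 1 by -67°: θ ← -4° -67° = -71°
crank pin P = (r cos θ, r sin θ) = (10.092613, -29.311076)
h = r sin θ − e = -29.311076 − 12 = -41.311076
x = r cos θ + √(L² − h²) = 10.092613 + 199.773359 = 209.865972

209.8660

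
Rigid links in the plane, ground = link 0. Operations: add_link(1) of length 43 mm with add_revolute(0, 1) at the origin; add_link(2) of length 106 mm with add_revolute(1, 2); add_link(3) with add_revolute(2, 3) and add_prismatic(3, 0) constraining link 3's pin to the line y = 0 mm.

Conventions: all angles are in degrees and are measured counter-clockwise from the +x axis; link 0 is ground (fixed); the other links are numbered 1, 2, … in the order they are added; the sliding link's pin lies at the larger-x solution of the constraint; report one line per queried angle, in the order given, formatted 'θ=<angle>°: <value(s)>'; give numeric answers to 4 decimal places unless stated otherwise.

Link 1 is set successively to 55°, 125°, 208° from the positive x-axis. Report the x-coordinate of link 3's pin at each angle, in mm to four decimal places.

geometry: r = 43 mm, L = 106 mm, e = 0 mm
θ=55°: crank pin P = (r cos θ, r sin θ) = (24.663787, 35.223538)
θ=55°: h = r sin θ − e = 35.223538 − 0 = 35.223538
θ=55°: x = r cos θ + √(L² − h²) = 24.663787 + 99.976509 = 124.640296
θ=125°: crank pin P = (r cos θ, r sin θ) = (-24.663787, 35.223538)
θ=125°: h = r sin θ − e = 35.223538 − 0 = 35.223538
θ=125°: x = r cos θ + √(L² − h²) = -24.663787 + 99.976509 = 75.312722
θ=208°: crank pin P = (r cos θ, r sin θ) = (-37.966746, -20.187277)
θ=208°: h = r sin θ − e = -20.187277 − 0 = -20.187277
θ=208°: x = r cos θ + √(L² − h²) = -37.966746 + 104.059953 = 66.093207

θ=55°: 124.6403
θ=125°: 75.3127
θ=208°: 66.0932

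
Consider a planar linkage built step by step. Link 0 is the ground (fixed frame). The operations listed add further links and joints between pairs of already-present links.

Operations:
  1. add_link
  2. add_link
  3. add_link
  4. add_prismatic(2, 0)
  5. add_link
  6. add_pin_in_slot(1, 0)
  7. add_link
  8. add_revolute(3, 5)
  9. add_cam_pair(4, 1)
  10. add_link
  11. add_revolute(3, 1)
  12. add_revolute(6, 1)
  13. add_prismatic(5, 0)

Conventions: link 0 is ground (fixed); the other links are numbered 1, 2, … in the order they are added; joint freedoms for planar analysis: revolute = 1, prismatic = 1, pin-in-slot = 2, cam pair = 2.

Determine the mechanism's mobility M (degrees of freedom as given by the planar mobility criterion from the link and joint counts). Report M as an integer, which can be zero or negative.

ground; <1,0,0>
#1 <2,0,0>
#2 <3,0,0>
#3 <4,0,0>
P:2↔0 J1 <4,1,0>
#4 <5,1,0>
PS:1↔0 J2 <5,1,1>
#5 <6,1,1>
R:3↔5 J1 <6,2,1>
C:4↔1 J2 <6,2,2>
#6 <7,2,2>
R:3↔1 J1 <7,3,2>
R:6↔1 J1 <7,4,2>
P:5↔0 J1 <7,5,2>
3×6 − 2×5 − 1×2 = 6

M = 6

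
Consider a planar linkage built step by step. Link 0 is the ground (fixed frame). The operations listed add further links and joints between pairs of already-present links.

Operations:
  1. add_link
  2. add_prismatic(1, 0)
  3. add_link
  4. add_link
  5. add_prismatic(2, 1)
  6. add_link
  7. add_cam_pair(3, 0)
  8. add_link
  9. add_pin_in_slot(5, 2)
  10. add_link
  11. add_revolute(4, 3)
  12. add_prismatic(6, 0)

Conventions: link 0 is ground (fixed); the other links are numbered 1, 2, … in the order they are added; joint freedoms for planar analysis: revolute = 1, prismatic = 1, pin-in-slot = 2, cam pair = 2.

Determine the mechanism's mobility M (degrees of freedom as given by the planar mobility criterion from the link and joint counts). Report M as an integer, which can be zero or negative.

L=1 J1=0 J2=0
add link → L=2 J1=0 J2=0
P@1,0 dof=1 J1 → L=2 J1=1 J2=0
add link → L=3 J1=1 J2=0
add link → L=4 J1=1 J2=0
P@2,1 dof=1 J1 → L=4 J1=2 J2=0
add link → L=5 J1=2 J2=0
C@3,0 dof=2 J2 → L=5 J1=2 J2=1
add link → L=6 J1=2 J2=1
PS@5,2 dof=2 J2 → L=6 J1=2 J2=2
add link → L=7 J1=2 J2=2
R@4,3 dof=1 J1 → L=7 J1=3 J2=2
P@6,0 dof=1 J1 → L=7 J1=4 J2=2
M=3(L−1)−2J1−J2=3·6−2·4−2=8

M = 8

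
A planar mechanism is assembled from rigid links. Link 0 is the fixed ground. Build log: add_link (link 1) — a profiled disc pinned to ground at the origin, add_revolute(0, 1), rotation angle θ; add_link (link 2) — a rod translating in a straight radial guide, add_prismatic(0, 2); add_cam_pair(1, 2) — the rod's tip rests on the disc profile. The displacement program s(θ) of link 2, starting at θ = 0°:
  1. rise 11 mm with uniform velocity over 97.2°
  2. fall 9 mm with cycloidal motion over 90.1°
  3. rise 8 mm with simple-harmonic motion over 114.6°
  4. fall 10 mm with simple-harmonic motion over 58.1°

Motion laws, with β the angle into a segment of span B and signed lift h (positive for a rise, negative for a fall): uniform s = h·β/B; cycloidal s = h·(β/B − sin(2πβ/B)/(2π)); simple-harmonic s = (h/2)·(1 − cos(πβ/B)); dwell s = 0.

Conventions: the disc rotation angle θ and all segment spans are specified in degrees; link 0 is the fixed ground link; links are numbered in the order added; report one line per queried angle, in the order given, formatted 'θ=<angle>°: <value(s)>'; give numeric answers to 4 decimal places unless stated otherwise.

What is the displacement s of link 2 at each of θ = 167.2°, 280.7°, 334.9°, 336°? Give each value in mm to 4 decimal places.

seg 1 [0°–97.2°] uniform, h=11: full span → s += 11 → s = 11.0000
seg 2 [97.2°–187.3°] cycloidal, h=-9: θ=167.2° here. β=70, B=90.1. -9·(0.7769 − sin(2π·0.7769)/(2π)) = -8.4042 → s = 2.5958
seg 2 [97.2°–187.3°] cycloidal, h=-9: full span → s += -9 → s = 2.0000
seg 3 [187.3°–301.9°] simple-harmonic, h=8: θ=280.7° here. β=93.4, B=114.6. 8/2·(1 − cos(π·0.8150)) = 7.3433 → s = 9.3433
seg 3 [187.3°–301.9°] simple-harmonic, h=8: full span → s += 8 → s = 10.0000
seg 4 [301.9°–360°] simple-harmonic, h=-10: θ=334.9° here. β=33, B=58.1. -10/2·(1 − cos(π·0.5680)) = -6.0598 → s = 3.9402
seg 4 [301.9°–360°] simple-harmonic, h=-10: θ=336° here. β=34.1, B=58.1. -10/2·(1 − cos(π·0.5869)) = -6.3484 → s = 3.6516

θ=167.2°: 2.5958
θ=280.7°: 9.3433
θ=334.9°: 3.9402
θ=336°: 3.6516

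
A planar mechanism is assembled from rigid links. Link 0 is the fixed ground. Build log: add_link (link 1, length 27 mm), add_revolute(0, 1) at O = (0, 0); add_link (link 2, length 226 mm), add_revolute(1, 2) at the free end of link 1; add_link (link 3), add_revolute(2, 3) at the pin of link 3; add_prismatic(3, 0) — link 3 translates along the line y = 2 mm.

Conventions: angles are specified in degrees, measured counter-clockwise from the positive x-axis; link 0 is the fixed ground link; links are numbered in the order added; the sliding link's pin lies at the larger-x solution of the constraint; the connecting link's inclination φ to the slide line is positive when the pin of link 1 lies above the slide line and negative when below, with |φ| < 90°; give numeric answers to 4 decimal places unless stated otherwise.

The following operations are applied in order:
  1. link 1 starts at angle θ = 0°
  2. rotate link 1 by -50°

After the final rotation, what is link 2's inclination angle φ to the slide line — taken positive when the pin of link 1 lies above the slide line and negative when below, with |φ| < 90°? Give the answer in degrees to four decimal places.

geometry: r = 27 mm, L = 226 mm, e = 2 mm; θ starts at 0°
rotate link 1 by -50°: θ ← 0° -50° = -50°
h = r sin θ − e = -20.683200 − 2 = -22.683200
sin φ = h / L = -22.683200 / 226 = -0.10036814
φ = arcsin(-0.10036814) = -5.760370°

-5.7604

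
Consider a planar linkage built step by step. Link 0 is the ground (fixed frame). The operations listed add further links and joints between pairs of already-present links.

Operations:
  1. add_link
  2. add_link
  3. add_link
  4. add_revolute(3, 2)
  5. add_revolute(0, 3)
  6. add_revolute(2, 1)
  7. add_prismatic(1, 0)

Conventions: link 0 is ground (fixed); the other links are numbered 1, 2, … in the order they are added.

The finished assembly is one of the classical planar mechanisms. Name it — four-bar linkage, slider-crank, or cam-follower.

links: 4 (incl. ground); joints: 3 revolute, 1 prismatic, 0 higher (cam) pair, forming one closed loop
4 links, 3 revolutes + 1 prismatic in one loop → slider-crank

slider-crank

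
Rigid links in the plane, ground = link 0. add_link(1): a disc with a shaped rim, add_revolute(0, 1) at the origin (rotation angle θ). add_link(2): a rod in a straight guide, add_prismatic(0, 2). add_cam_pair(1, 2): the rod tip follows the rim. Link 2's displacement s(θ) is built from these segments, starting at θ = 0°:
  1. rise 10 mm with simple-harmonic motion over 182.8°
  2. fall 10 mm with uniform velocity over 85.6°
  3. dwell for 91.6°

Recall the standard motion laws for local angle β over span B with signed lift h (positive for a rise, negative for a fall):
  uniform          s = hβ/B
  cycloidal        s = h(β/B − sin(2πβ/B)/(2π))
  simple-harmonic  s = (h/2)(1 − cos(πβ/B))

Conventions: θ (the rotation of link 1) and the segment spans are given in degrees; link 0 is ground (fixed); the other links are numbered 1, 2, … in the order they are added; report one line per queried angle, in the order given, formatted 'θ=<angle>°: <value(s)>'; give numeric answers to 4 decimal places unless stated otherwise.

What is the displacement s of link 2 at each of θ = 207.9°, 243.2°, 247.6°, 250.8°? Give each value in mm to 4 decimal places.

segment 1 (0° to 182.8°, simple-harmonic, h = 10) is passed completely: s = 0.0000 + (10) = 10.0000
θ = 207.9° falls in segment 2 (182.8° to 268.4°, uniform, h = -10): β = 207.9 − 182.8 = 25.1°, B = 85.6°; Δs = -10·25.1/85.6 = -2.9322; s = 10.0000 − 2.9322 = 7.0678
θ = 243.2° falls in segment 2 (182.8° to 268.4°, uniform, h = -10): β = 243.2 − 182.8 = 60.4°, B = 85.6°; Δs = -10·60.4/85.6 = -7.0561; s = 10.0000 − 7.0561 = 2.9439
θ = 247.6° falls in segment 2 (182.8° to 268.4°, uniform, h = -10): β = 247.6 − 182.8 = 64.8°, B = 85.6°; Δs = -10·64.8/85.6 = -7.5701; s = 10.0000 − 7.5701 = 2.4299
θ = 250.8° falls in segment 2 (182.8° to 268.4°, uniform, h = -10): β = 250.8 − 182.8 = 68°, B = 85.6°; Δs = -10·68/85.6 = -7.9439; s = 10.0000 − 7.9439 = 2.0561

θ=207.9°: 7.0678
θ=243.2°: 2.9439
θ=247.6°: 2.4299
θ=250.8°: 2.0561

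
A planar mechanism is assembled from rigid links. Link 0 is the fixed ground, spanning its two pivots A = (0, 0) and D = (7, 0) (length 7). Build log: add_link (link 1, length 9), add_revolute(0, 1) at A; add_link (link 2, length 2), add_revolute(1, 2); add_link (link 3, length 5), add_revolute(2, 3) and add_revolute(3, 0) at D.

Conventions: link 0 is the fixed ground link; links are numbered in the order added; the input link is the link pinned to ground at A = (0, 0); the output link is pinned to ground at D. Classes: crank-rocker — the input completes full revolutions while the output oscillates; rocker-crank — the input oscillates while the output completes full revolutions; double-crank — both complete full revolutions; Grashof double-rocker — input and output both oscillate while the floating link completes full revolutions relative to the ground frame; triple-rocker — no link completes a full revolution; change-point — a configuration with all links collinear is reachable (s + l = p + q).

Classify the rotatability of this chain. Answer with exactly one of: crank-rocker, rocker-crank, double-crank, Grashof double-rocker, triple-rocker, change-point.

lengths: ground=7, input=9, coupler=2, output=5
sorted: s=2 (shortest), l=9 (longest), p+q=12
s + l = 11 vs p + q = 12
s + l < p + q (Grashof) with shortest = coupler link → Grashof double-rocker

Grashof double-rocker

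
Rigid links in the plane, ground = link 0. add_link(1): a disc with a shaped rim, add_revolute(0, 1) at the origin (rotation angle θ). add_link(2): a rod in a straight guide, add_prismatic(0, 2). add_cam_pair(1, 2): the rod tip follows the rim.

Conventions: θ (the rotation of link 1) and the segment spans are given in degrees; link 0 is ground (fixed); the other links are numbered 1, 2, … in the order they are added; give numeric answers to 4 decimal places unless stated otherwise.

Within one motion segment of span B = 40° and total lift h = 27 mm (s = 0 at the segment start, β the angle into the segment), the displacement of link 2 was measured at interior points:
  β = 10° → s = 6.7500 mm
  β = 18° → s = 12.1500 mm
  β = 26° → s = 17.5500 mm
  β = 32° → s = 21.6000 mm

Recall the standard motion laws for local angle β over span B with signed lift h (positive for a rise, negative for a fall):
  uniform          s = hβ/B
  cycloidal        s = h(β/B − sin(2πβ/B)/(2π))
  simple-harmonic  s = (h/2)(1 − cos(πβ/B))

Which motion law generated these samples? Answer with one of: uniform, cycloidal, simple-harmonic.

candidates at β/B = r: uniform s = h·r (linear in β); cycloidal s = h·(r − sin(2πr)/(2π)); simple-harmonic s = (h/2)(1 − cos(πr))
β=10°: printed 6.7500 | uniform 6.7500, cycloidal 2.4528, simple-harmonic 3.9541
β=18°: printed 12.1500 | uniform 12.1500, cycloidal 10.8221, simple-harmonic 11.3881
β=26°: printed 17.5500 | uniform 17.5500, cycloidal 21.0265, simple-harmonic 19.6289
β=32°: printed 21.6000 | uniform 21.6000, cycloidal 25.6869, simple-harmonic 24.4217
only one law matches every sample → uniform

uniform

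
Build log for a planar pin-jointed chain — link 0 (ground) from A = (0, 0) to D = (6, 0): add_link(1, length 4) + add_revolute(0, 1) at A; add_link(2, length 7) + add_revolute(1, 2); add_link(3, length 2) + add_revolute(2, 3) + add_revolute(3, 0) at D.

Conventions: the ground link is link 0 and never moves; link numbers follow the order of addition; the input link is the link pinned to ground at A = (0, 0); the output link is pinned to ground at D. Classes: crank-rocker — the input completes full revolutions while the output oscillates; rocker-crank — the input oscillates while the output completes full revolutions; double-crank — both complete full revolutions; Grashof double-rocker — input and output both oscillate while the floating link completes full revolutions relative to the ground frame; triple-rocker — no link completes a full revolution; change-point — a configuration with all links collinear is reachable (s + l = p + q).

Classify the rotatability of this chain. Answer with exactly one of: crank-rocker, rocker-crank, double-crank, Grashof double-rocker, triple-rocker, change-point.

lengths: ground=6, input=4, coupler=7, output=2
sorted: s=2 (shortest), l=7 (longest), p+q=10
s + l = 9 vs p + q = 10
s + l < p + q (Grashof) with shortest = output link → rocker-crank

rocker-crank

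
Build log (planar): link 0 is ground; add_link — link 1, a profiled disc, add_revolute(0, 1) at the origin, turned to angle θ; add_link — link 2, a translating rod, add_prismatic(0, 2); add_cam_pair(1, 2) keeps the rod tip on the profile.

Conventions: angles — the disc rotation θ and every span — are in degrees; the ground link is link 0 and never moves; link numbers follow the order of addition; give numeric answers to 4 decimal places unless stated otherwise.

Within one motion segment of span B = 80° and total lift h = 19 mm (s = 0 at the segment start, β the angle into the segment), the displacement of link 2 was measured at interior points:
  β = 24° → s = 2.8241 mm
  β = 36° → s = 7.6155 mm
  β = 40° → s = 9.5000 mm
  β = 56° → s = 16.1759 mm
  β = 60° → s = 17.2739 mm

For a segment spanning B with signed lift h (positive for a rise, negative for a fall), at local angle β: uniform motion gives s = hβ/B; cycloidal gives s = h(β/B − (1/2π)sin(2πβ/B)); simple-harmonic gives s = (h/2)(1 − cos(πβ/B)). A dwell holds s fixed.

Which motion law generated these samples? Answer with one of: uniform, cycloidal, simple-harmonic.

candidates at β/B = r: uniform s = h·r (linear in β); cycloidal s = h·(r − sin(2πr)/(2π)); simple-harmonic s = (h/2)(1 − cos(πr))
β=24°: printed 2.8241 | uniform 5.7000, cycloidal 2.8241, simple-harmonic 3.9160
β=36°: printed 7.6155 | uniform 8.5500, cycloidal 7.6155, simple-harmonic 8.0139
β=40°: printed 9.5000 | uniform 9.5000, cycloidal 9.5000, simple-harmonic 9.5000
β=56°: printed 16.1759 | uniform 13.3000, cycloidal 16.1759, simple-harmonic 15.0840
β=60°: printed 17.2739 | uniform 14.2500, cycloidal 17.2739, simple-harmonic 16.2175
only one law matches every sample → cycloidal

cycloidal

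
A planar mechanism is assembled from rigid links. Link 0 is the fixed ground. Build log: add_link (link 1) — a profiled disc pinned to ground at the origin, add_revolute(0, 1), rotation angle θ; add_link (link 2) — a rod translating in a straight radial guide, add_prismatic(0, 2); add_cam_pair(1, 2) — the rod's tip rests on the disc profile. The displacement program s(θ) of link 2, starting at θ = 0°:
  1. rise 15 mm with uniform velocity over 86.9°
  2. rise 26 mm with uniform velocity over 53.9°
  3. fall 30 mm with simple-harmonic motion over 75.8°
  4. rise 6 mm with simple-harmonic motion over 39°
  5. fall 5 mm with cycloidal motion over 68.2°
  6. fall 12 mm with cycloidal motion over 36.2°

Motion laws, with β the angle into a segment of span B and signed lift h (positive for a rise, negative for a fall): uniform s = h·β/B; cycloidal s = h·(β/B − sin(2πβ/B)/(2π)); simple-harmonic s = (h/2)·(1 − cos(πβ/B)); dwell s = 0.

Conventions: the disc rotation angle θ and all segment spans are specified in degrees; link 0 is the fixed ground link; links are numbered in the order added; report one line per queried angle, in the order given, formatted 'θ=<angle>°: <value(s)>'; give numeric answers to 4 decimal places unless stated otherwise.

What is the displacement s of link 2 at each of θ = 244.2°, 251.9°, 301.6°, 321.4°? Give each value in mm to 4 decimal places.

seg 1 [0°–86.9°] uniform, h=15: full span → s += 15 → s = 15.0000
seg 2 [86.9°–140.8°] uniform, h=26: full span → s += 26 → s = 41.0000
seg 3 [140.8°–216.6°] simple-harmonic, h=-30: full span → s += -30 → s = 11.0000
seg 4 [216.6°–255.6°] simple-harmonic, h=6: θ=244.2° here. β=27.6, B=39. 6/2·(1 − cos(π·0.7077)) = 4.8215 → s = 15.8215
seg 4 [216.6°–255.6°] simple-harmonic, h=6: θ=251.9° here. β=35.3, B=39. 6/2·(1 − cos(π·0.9051)) = 5.8677 → s = 16.8677
seg 4 [216.6°–255.6°] simple-harmonic, h=6: full span → s += 6 → s = 17.0000
seg 5 [255.6°–323.8°] cycloidal, h=-5: θ=301.6° here. β=46, B=68.2. -5·(0.6745 − sin(2π·0.6745)/(2π)) = -4.0803 → s = 12.9197
seg 5 [255.6°–323.8°] cycloidal, h=-5: θ=321.4° here. β=65.8, B=68.2. -5·(0.9648 − sin(2π·0.9648)/(2π)) = -4.9986 → s = 12.0014

θ=244.2°: 15.8215
θ=251.9°: 16.8677
θ=301.6°: 12.9197
θ=321.4°: 12.0014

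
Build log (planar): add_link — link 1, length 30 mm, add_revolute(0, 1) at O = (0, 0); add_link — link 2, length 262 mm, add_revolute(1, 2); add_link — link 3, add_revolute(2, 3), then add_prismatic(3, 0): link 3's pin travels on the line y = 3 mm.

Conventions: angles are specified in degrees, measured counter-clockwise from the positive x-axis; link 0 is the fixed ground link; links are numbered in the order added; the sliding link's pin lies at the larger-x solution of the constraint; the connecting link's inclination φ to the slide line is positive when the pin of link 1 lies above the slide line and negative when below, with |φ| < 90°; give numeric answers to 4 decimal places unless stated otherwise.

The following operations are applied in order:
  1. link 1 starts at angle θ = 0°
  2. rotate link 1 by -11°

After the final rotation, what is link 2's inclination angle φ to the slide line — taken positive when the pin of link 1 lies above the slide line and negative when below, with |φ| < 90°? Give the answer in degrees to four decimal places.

geometry: r = 30 mm, L = 262 mm, e = 3 mm; θ starts at 0°
rotate link 1 by -11°: θ ← 0° -11° = -11°
h = r sin θ − e = -5.724270 − 3 = -8.724270
sin φ = h / L = -8.724270 / 262 = -0.03329874
φ = arcsin(-0.03329874) = -1.908230°

-1.9082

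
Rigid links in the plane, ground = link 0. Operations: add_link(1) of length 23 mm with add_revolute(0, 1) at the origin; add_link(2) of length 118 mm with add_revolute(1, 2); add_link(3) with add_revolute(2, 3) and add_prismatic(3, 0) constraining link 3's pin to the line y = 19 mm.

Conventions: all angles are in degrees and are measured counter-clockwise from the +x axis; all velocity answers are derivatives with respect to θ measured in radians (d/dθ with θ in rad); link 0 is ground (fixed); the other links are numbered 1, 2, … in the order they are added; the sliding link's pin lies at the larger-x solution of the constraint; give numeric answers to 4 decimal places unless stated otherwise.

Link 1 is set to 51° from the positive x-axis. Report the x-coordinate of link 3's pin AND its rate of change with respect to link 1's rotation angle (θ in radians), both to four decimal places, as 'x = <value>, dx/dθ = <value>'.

geometry: r = 23 mm, L = 118 mm, e = 19 mm
crank pin P = (r cos θ, r sin θ) = (14.474369, 17.874357)
h = r sin θ − e = 17.874357 − 19 = -1.125643
x = r cos θ + √(L² − h²) = 14.474369 + 117.994631 = 132.469000
dx/dθ = −r sin θ − h·r cos θ/√(L² − h²) (θ in radians; h = -1.125643) = -17.736275

x = 132.4690, dx/dθ = -17.7363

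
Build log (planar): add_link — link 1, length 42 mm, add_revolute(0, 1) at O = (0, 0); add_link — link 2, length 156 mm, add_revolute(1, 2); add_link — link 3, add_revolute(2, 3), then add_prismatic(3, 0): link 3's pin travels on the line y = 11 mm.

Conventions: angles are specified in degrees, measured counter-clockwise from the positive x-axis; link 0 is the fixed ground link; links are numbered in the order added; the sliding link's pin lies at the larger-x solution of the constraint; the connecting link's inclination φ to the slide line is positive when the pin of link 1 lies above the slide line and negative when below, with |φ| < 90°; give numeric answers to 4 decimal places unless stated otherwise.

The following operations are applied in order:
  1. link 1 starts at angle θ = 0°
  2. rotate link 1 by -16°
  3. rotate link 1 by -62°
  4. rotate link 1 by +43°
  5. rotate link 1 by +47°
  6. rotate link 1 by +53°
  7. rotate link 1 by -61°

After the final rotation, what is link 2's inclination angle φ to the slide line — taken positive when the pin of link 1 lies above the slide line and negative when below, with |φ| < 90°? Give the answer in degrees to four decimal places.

geometry: r = 42 mm, L = 156 mm, e = 11 mm; θ starts at 0°
rotate link 1 by -16°: θ ← 0° -16° = -16°
rotate link 1 by -62°: θ ← -16° -62° = -78°
rotate link 1 by +43°: θ ← -78° +43° = -35°
rotate link 1 by +47°: θ ← -35° +47° = 12°
rotate link 1 by +53°: θ ← 12° +53° = 65°
rotate link 1 by -61°: θ ← 65° -61° = 4°
h = r sin θ − e = 2.929772 − 11 = -8.070228
sin φ = h / L = -8.070228 / 156 = -0.05173223
φ = arcsin(-0.05173223) = -2.965362°

-2.9654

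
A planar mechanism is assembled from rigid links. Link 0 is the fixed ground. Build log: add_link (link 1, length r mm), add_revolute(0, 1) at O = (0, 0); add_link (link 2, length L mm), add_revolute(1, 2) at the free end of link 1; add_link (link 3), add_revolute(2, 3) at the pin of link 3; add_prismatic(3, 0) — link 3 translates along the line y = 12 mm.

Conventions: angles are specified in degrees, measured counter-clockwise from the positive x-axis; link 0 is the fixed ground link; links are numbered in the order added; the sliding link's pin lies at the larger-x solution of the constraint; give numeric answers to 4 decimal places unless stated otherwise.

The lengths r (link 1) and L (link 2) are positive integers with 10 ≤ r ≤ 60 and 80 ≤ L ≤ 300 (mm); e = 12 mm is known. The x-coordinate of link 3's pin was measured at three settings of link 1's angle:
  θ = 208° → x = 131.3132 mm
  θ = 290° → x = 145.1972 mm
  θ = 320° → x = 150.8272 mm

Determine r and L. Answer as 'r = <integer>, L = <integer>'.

constraint per measurement: (x − r cos θ)² + (r sin θ − e)² = L²
subtracting the θ₁ and θ₂ equations cancels the r² and L² terms:
r = (x₁² − x₂²) / (2[(x₁cos θ₁ + e sin θ₁) − (x₂cos θ₂ + e sin θ₂)]) = 12.0001 → r = 12
L² = (x₁ − r cos θ₁)² + (r sin θ₁ − e)² = 20448.9885 → L = 143.0000 → L = 143
check at θ₃=320°: x = 150.8272 (printed 150.8272) ✓

r = 12, L = 143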